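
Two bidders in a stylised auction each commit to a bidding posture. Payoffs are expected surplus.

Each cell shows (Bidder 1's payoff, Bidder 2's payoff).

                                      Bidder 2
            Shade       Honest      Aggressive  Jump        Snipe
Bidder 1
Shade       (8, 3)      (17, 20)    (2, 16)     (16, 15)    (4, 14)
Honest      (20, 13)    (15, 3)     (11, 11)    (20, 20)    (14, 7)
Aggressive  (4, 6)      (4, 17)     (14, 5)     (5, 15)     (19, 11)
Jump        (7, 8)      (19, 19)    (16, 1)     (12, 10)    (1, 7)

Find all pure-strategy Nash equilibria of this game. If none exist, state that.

(Honest, Jump) and (Jump, Honest)

Mark each player's best response to every combination of opponents' strategies; a profile where every player is best-responding is a pure Nash equilibrium.
Bidder 1 against Shade: payoffs 8, 20, 4, 7 → best response Honest.
Bidder 1 against Honest: payoffs 17, 15, 4, 19 → best response Jump.
Bidder 1 against Aggressive: payoffs 2, 11, 14, 16 → best response Jump.
Bidder 1 against Jump: payoffs 16, 20, 5, 12 → best response Honest.
Bidder 1 against Snipe: payoffs 4, 14, 19, 1 → best response Aggressive.
Bidder 2 against Shade: payoffs 3, 20, 16, 15, 14 → best response Honest.
Bidder 2 against Honest: payoffs 13, 3, 11, 20, 7 → best response Jump.
Bidder 2 against Aggressive: payoffs 6, 17, 5, 15, 11 → best response Honest.
Bidder 2 against Jump: payoffs 8, 19, 1, 10, 7 → best response Honest.
Mutual best responses: (Honest, Jump); (Jump, Honest).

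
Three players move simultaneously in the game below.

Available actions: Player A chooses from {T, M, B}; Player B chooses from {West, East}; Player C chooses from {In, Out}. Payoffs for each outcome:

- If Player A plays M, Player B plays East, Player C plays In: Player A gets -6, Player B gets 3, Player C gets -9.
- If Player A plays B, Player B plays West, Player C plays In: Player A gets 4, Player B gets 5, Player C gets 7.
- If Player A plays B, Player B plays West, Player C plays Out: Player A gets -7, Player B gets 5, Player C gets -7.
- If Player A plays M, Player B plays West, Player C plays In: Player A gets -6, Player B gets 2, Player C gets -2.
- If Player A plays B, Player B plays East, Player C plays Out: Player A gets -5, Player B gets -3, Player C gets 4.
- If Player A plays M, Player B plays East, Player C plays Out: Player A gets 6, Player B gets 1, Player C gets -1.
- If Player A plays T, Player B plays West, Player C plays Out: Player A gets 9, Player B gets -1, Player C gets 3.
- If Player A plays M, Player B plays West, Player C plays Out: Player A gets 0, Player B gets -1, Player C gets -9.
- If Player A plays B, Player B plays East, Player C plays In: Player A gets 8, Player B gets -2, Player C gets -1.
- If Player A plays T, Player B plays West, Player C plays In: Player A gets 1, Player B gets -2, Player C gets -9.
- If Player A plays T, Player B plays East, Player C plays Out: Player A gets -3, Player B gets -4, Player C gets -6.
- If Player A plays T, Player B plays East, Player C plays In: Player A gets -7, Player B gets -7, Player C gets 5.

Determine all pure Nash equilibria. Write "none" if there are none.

Pure-strategy Nash equilibria: (T, West, Out) and (M, East, Out) and (B, West, In)

(T, West, In): Player A can switch to B (1 → 4). Not NE.
(T, West, Out): Player A gets 9, best alternative 0; Player B gets -1, best alternative -4; Player C gets 3, best alternative -9. No profitable deviation — NE.
(T, East, In): Player A can switch to M (-7 → -6). Not NE.
(T, East, Out): Player A can switch to M (-3 → 6). Not NE.
(M, West, In): Player A can switch to T (-6 → 1). Not NE.
(M, West, Out): Player A can switch to T (0 → 9). Not NE.
(M, East, In): Player A can switch to B (-6 → 8). Not NE.
(M, East, Out): Player A gets 6, best alternative -3; Player B gets 1, best alternative -1; Player C gets -1, best alternative -9. No profitable deviation — NE.
(B, West, In): Player A gets 4, best alternative 1; Player B gets 5, best alternative -2; Player C gets 7, best alternative -7. No profitable deviation — NE.
(The remaining 3 profiles each have a profitable deviation by the same check.)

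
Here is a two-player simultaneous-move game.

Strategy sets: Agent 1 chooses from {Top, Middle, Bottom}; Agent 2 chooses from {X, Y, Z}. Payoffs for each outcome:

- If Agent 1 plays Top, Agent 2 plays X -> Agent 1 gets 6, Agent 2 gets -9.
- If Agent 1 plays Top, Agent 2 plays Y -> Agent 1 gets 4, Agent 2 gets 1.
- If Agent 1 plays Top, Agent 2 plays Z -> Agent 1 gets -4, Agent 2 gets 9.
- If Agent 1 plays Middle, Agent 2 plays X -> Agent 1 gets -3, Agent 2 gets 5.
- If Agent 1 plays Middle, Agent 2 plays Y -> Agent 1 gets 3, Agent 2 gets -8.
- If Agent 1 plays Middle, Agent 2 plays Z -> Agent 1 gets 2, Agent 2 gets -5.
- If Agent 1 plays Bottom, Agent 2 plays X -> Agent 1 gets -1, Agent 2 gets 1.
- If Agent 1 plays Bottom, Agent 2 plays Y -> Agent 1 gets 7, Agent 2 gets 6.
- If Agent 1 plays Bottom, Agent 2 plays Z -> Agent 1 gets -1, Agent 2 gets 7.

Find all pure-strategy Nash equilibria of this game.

Agent 1 against X: payoffs 6, -3, -1 → best response Top.
Agent 1 against Y: payoffs 4, 3, 7 → best response Bottom.
Agent 1 against Z: payoffs -4, 2, -1 → best response Middle.
Agent 2 against Top: payoffs -9, 1, 9 → best response Z.
Agent 2 against Middle: payoffs 5, -8, -5 → best response X.
Agent 2 against Bottom: payoffs 1, 6, 7 → best response Z.
No profile is a mutual best response for all players.

none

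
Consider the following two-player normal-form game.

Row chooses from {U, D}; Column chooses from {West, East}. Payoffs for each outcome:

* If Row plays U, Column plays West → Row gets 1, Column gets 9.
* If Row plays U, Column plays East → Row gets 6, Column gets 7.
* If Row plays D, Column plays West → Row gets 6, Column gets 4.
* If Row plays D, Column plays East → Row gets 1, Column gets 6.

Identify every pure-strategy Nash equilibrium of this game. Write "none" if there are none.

For each player, find the best response to each opponent profile; mutual best responses are the pure NE.
Row against West: payoffs 1, 6 → best response D.
Row against East: payoffs 6, 1 → best response U.
Column against U: payoffs 9, 7 → best response West.
Column against D: payoffs 4, 6 → best response East.
No profile is a mutual best response for all players.

No pure-strategy Nash equilibrium.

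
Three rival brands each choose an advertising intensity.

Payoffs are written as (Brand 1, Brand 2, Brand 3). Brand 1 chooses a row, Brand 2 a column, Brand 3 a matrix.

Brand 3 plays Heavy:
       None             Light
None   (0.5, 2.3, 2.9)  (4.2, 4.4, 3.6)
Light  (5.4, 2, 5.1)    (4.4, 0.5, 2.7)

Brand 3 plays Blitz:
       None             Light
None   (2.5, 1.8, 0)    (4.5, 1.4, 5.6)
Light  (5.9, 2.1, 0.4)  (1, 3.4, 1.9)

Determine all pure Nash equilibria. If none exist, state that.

For each strategy profile, look for a profitable unilateral deviation.
(None, None, Heavy): Brand 1 can switch to Light (0.5 → 5.4). Not NE.
(None, None, Blitz): Brand 1 can switch to Light (2.5 → 5.9). Not NE.
(None, Light, Heavy): Brand 1 can switch to Light (4.2 → 4.4). Not NE.
(None, Light, Blitz): Brand 2 can switch to None (1.4 → 1.8). Not NE.
(Light, None, Heavy): Brand 1 gets 5.4, best alternative 0.5; Brand 2 gets 2, best alternative 0.5; Brand 3 gets 5.1, best alternative 0.4. No profitable deviation — NE.
(Light, None, Blitz): Brand 2 can switch to Light (2.1 → 3.4). Not NE.
(Light, Light, Heavy): Brand 2 can switch to None (0.5 → 2). Not NE.
(The remaining 1 profile has a profitable deviation by the same check.)

Pure NE: (Light, None, Heavy)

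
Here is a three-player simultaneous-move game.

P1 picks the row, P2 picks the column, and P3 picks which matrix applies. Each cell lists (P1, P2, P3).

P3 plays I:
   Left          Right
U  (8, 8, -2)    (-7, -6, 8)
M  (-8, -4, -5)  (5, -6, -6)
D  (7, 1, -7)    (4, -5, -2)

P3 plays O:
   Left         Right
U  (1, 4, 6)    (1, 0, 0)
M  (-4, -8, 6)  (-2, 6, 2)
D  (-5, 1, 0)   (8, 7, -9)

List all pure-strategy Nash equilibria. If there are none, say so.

(U, Left, I): P3 can switch to O (-2 → 6). Not NE.
(U, Left, O): P1 gets 1, best alternative -4; P2 gets 4, best alternative 0; P3 gets 6, best alternative -2. No profitable deviation — NE.
(U, Right, I): P1 can switch to M (-7 → 5). Not NE.
(U, Right, O): P1 can switch to D (1 → 8). Not NE.
(M, Left, I): P1 can switch to U (-8 → 8). Not NE.
(M, Left, O): P1 can switch to U (-4 → 1). Not NE.
(M, Right, I): P2 can switch to Left (-6 → -4). Not NE.
(M, Right, O): P1 can switch to U (-2 → 1). Not NE.
(D, Left, I): P1 can switch to U (7 → 8). Not NE.
(D, Left, O): P1 can switch to U (-5 → 1). Not NE.
(D, Right, I): P1 can switch to M (4 → 5). Not NE.
(D, Right, O): P3 can switch to I (-9 → -2). Not NE.

(U, Left, O)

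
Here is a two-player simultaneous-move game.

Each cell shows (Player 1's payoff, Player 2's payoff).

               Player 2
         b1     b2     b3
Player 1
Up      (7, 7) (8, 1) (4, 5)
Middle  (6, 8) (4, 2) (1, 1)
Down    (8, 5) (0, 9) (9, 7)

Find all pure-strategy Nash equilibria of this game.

There is no pure-strategy Nash equilibrium.

(Up, b1): Player 1 can switch to Down (7 → 8). Not NE.
(Up, b2): Player 2 can switch to b1 (1 → 7). Not NE.
(Up, b3): Player 1 can switch to Down (4 → 9). Not NE.
(Middle, b1): Player 1 can switch to Up (6 → 7). Not NE.
(Middle, b2): Player 1 can switch to Up (4 → 8). Not NE.
(Middle, b3): Player 1 can switch to Up (1 → 4). Not NE.
(Down, b1): Player 2 can switch to b2 (5 → 9). Not NE.
(Down, b2): Player 1 can switch to Up (0 → 8). Not NE.
(The remaining 1 profile has a profitable deviation by the same check.)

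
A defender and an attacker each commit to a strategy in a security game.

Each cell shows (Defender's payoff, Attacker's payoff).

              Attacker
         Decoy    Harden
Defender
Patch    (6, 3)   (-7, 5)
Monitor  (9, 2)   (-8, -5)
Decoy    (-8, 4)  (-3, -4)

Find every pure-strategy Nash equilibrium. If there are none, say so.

(Monitor, Decoy)

Defender against Decoy: payoffs 6, 9, -8 → best response Monitor.
Defender against Harden: payoffs -7, -8, -3 → best response Decoy.
Attacker against Patch: payoffs 3, 5 → best response Harden.
Attacker against Monitor: payoffs 2, -5 → best response Decoy.
Attacker against Decoy: payoffs 4, -4 → best response Decoy.
Mutual best responses: (Monitor, Decoy).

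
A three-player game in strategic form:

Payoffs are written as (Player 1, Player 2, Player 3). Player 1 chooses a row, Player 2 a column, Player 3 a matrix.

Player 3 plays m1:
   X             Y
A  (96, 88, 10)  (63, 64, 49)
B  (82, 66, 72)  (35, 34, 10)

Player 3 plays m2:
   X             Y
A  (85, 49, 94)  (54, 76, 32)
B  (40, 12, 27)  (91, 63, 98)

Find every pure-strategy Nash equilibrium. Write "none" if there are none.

Mark each player's best response to every combination of opponents' strategies; a profile where every player is best-responding is a pure Nash equilibrium.
Player 1 against (X, m1): payoffs 96, 82 → best response A.
Player 1 against (X, m2): payoffs 85, 40 → best response A.
Player 1 against (Y, m1): payoffs 63, 35 → best response A.
Player 1 against (Y, m2): payoffs 54, 91 → best response B.
Player 2 against (A, m1): payoffs 88, 64 → best response X.
Player 2 against (A, m2): payoffs 49, 76 → best response Y.
Player 2 against (B, m1): payoffs 66, 34 → best response X.
Player 2 against (B, m2): payoffs 12, 63 → best response Y.
Player 3 against (A, X): payoffs 10, 94 → best response m2.
Player 3 against (A, Y): payoffs 49, 32 → best response m1.
Player 3 against (B, X): payoffs 72, 27 → best response m1.
Player 3 against (B, Y): payoffs 10, 98 → best response m2.
Mutual best responses: (B, Y, m2).

Pure NE: (B, Y, m2)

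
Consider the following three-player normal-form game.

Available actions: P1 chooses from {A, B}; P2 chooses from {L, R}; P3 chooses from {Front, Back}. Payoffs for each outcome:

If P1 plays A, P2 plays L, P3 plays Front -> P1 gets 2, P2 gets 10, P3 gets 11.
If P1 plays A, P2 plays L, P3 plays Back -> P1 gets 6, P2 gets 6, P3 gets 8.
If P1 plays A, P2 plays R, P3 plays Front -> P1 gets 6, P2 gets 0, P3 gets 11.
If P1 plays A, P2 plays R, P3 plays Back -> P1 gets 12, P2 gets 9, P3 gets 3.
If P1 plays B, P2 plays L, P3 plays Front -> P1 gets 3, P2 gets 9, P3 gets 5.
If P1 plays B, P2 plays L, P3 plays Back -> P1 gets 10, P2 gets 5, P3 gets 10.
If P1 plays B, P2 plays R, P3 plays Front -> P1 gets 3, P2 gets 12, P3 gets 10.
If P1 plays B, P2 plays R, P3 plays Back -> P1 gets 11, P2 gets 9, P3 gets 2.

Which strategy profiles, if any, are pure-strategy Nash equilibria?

(A, L, Front): P1 can switch to B (2 → 3). Not NE.
(A, L, Back): P1 can switch to B (6 → 10). Not NE.
(A, R, Front): P2 can switch to L (0 → 10). Not NE.
(A, R, Back): P3 can switch to Front (3 → 11). Not NE.
(B, L, Front): P2 can switch to R (9 → 12). Not NE.
(B, L, Back): P2 can switch to R (5 → 9). Not NE.
(The remaining 2 profiles each have a profitable deviation by the same check.)

There is no pure-strategy Nash equilibrium.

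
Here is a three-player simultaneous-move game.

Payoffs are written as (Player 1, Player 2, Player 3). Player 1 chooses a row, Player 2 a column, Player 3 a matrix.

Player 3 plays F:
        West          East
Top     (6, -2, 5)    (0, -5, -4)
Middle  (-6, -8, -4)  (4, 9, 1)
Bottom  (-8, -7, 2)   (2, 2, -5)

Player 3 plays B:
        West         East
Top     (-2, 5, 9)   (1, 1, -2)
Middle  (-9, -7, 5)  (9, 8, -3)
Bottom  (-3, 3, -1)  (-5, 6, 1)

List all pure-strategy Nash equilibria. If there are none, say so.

(Top, West, B) and (Middle, East, F)

Mark each player's best response to every combination of opponents' strategies; a profile where every player is best-responding is a pure Nash equilibrium.
Player 1 against (West, F): payoffs 6, -6, -8 → best response Top.
Player 1 against (West, B): payoffs -2, -9, -3 → best response Top.
Player 1 against (East, F): payoffs 0, 4, 2 → best response Middle.
Player 1 against (East, B): payoffs 1, 9, -5 → best response Middle.
Player 2 against (Top, F): payoffs -2, -5 → best response West.
Player 2 against (Top, B): payoffs 5, 1 → best response West.
Player 2 against (Middle, F): payoffs -8, 9 → best response East.
Player 2 against (Middle, B): payoffs -7, 8 → best response East.
Player 2 against (Bottom, F): payoffs -7, 2 → best response East.
Player 2 against (Bottom, B): payoffs 3, 6 → best response East.
Player 3 against (Top, West): payoffs 5, 9 → best response B.
Player 3 against (Top, East): payoffs -4, -2 → best response B.
Player 3 against (Middle, West): payoffs -4, 5 → best response B.
Player 3 against (Middle, East): payoffs 1, -3 → best response F.
Player 3 against (Bottom, West): payoffs 2, -1 → best response F.
Player 3 against (Bottom, East): payoffs -5, 1 → best response B.
Mutual best responses: (Top, West, B); (Middle, East, F).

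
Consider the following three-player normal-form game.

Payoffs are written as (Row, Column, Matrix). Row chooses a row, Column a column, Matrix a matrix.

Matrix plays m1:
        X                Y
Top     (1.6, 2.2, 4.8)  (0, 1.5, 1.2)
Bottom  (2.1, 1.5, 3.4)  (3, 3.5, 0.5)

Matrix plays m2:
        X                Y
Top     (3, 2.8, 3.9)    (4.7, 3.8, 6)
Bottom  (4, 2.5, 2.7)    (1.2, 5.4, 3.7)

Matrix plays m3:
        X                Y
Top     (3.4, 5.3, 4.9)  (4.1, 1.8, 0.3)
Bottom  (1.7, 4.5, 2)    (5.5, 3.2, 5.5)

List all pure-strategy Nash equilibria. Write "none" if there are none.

The pure Nash equilibria are (Top, X, m3); (Top, Y, m2).

Mark each player's best response to every combination of opponents' strategies; a profile where every player is best-responding is a pure Nash equilibrium.
Row against (X, m1): payoffs 1.6, 2.1 → best response Bottom.
Row against (X, m2): payoffs 3, 4 → best response Bottom.
Row against (X, m3): payoffs 3.4, 1.7 → best response Top.
Row against (Y, m1): payoffs 0, 3 → best response Bottom.
Row against (Y, m2): payoffs 4.7, 1.2 → best response Top.
Row against (Y, m3): payoffs 4.1, 5.5 → best response Bottom.
Column against (Top, m1): payoffs 2.2, 1.5 → best response X.
Column against (Top, m2): payoffs 2.8, 3.8 → best response Y.
Column against (Top, m3): payoffs 5.3, 1.8 → best response X.
Column against (Bottom, m1): payoffs 1.5, 3.5 → best response Y.
Column against (Bottom, m2): payoffs 2.5, 5.4 → best response Y.
Column against (Bottom, m3): payoffs 4.5, 3.2 → best response X.
Matrix against (Top, X): payoffs 4.8, 3.9, 4.9 → best response m3.
Matrix against (Top, Y): payoffs 1.2, 6, 0.3 → best response m2.
Matrix against (Bottom, X): payoffs 3.4, 2.7, 2 → best response m1.
Matrix against (Bottom, Y): payoffs 0.5, 3.7, 5.5 → best response m3.
Mutual best responses: (Top, X, m3); (Top, Y, m2).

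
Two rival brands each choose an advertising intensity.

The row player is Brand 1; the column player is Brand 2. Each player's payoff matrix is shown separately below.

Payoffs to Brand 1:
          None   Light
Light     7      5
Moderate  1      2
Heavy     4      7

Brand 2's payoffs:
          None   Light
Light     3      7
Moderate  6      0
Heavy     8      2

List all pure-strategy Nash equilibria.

Brand 1 against None: payoffs 7, 1, 4 → best response Light.
Brand 1 against Light: payoffs 5, 2, 7 → best response Heavy.
Brand 2 against Light: payoffs 3, 7 → best response Light.
Brand 2 against Moderate: payoffs 6, 0 → best response None.
Brand 2 against Heavy: payoffs 8, 2 → best response None.
No profile is a mutual best response for all players.

No pure-strategy Nash equilibrium.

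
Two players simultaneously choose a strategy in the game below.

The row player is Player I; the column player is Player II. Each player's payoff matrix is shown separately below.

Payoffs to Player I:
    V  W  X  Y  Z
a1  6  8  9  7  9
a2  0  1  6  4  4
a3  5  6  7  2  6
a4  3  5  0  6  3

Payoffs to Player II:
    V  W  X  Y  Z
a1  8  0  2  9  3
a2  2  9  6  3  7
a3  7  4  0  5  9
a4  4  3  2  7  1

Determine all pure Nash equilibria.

Pure NE: (a1, Y)

Check each profile: it is a Nash equilibrium iff no player can strictly gain by switching unilaterally.
(a1, V): Player II can switch to Y (8 → 9). Not NE.
(a1, W): Player II can switch to V (0 → 8). Not NE.
(a1, X): Player II can switch to V (2 → 8). Not NE.
(a1, Y): Player I gets 7, best alternative 6; Player II gets 9, best alternative 8. No profitable deviation — NE.
(a1, Z): Player II can switch to V (3 → 8). Not NE.
(a2, V): Player I can switch to a1 (0 → 6). Not NE.
(a2, W): Player I can switch to a1 (1 → 8). Not NE.
(a2, X): Player I can switch to a1 (6 → 9). Not NE.
(a2, Y): Player I can switch to a1 (4 → 7). Not NE.
(The remaining 11 profiles each have a profitable deviation by the same check.)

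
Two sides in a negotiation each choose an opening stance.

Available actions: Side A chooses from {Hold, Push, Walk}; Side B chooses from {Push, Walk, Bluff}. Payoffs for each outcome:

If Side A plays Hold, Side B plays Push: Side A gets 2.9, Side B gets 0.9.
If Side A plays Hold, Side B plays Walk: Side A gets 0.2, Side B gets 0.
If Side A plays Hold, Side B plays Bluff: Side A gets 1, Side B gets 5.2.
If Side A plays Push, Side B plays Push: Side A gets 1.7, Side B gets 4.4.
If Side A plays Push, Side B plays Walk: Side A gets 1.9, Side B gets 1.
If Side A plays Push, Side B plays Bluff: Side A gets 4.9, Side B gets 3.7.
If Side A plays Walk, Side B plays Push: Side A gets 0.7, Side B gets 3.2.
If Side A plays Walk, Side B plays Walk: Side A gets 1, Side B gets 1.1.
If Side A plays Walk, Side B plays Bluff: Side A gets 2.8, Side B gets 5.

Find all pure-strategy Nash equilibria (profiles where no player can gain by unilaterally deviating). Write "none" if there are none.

Check each profile: it is a Nash equilibrium iff no player can strictly gain by switching unilaterally.
(Hold, Push): Side B can switch to Bluff (0.9 → 5.2). Not NE.
(Hold, Walk): Side A can switch to Push (0.2 → 1.9). Not NE.
(Hold, Bluff): Side A can switch to Push (1 → 4.9). Not NE.
(Push, Push): Side A can switch to Hold (1.7 → 2.9). Not NE.
(Push, Walk): Side B can switch to Push (1 → 4.4). Not NE.
(Push, Bluff): Side B can switch to Push (3.7 → 4.4). Not NE.
(Walk, Push): Side A can switch to Hold (0.7 → 2.9). Not NE.
(Walk, Walk): Side A can switch to Push (1 → 1.9). Not NE.
(Walk, Bluff): Side A can switch to Push (2.8 → 4.9). Not NE.

none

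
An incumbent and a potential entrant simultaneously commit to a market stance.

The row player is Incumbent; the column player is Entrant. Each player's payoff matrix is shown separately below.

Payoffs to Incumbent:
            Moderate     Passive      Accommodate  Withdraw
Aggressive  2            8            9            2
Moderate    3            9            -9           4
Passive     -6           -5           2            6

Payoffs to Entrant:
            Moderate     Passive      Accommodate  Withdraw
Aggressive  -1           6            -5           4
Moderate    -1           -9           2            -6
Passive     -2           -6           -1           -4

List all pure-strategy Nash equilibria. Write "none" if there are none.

For each strategy profile, look for a profitable unilateral deviation.
(Aggressive, Moderate): Incumbent can switch to Moderate (2 → 3). Not NE.
(Aggressive, Passive): Incumbent can switch to Moderate (8 → 9). Not NE.
(Aggressive, Accommodate): Entrant can switch to Moderate (-5 → -1). Not NE.
(Aggressive, Withdraw): Incumbent can switch to Moderate (2 → 4). Not NE.
(Moderate, Moderate): Entrant can switch to Accommodate (-1 → 2). Not NE.
(Moderate, Passive): Entrant can switch to Moderate (-9 → -1). Not NE.
(Moderate, Accommodate): Incumbent can switch to Aggressive (-9 → 9). Not NE.
(Moderate, Withdraw): Incumbent can switch to Passive (4 → 6). Not NE.
(Passive, Moderate): Incumbent can switch to Aggressive (-6 → 2). Not NE.
(Passive, Passive): Incumbent can switch to Aggressive (-5 → 8). Not NE.
(Passive, Accommodate): Incumbent can switch to Aggressive (2 → 9). Not NE.
(Passive, Withdraw): Entrant can switch to Moderate (-4 → -2). Not NE.

No pure-strategy Nash equilibrium.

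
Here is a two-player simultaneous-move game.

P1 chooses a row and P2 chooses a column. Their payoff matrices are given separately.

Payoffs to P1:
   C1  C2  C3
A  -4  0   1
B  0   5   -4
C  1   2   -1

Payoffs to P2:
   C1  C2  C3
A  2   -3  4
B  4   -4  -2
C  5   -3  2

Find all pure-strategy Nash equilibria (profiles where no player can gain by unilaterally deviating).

(A, C3) and (C, C1)

P1 against C1: payoffs -4, 0, 1 → best response C.
P1 against C2: payoffs 0, 5, 2 → best response B.
P1 against C3: payoffs 1, -4, -1 → best response A.
P2 against A: payoffs 2, -3, 4 → best response C3.
P2 against B: payoffs 4, -4, -2 → best response C1.
P2 against C: payoffs 5, -3, 2 → best response C1.
Mutual best responses: (A, C3); (C, C1).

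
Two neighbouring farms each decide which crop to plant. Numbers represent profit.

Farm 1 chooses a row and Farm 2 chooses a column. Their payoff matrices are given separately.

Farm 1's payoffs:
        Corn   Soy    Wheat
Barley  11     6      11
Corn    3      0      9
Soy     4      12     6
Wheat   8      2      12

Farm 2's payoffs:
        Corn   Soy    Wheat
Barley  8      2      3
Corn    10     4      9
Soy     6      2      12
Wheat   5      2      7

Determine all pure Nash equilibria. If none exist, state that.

The pure Nash equilibria are (Barley, Corn); (Wheat, Wheat).

(Barley, Corn): Farm 1 gets 11, best alternative 8; Farm 2 gets 8, best alternative 3. No profitable deviation — NE.
(Barley, Soy): Farm 1 can switch to Soy (6 → 12). Not NE.
(Barley, Wheat): Farm 1 can switch to Wheat (11 → 12). Not NE.
(Corn, Corn): Farm 1 can switch to Barley (3 → 11). Not NE.
(Corn, Soy): Farm 1 can switch to Barley (0 → 6). Not NE.
(Corn, Wheat): Farm 1 can switch to Barley (9 → 11). Not NE.
(Soy, Corn): Farm 1 can switch to Barley (4 → 11). Not NE.
(Soy, Soy): Farm 2 can switch to Corn (2 → 6). Not NE.
(Soy, Wheat): Farm 1 can switch to Barley (6 → 11). Not NE.
(Wheat, Corn): Farm 1 can switch to Barley (8 → 11). Not NE.
(Wheat, Soy): Farm 1 can switch to Barley (2 → 6). Not NE.
(Wheat, Wheat): Farm 1 gets 12, best alternative 11; Farm 2 gets 7, best alternative 5. No profitable deviation — NE.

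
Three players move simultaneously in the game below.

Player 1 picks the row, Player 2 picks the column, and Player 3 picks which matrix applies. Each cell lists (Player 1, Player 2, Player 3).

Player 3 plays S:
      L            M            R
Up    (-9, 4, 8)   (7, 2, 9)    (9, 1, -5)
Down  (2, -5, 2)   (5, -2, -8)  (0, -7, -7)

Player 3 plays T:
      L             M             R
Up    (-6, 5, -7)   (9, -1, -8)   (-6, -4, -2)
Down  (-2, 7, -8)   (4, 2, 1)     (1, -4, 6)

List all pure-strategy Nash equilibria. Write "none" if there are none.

No pure-strategy Nash equilibrium.

For each strategy profile, look for a profitable unilateral deviation.
(Up, L, S): Player 1 can switch to Down (-9 → 2). Not NE.
(Up, L, T): Player 1 can switch to Down (-6 → -2). Not NE.
(Up, M, S): Player 2 can switch to L (2 → 4). Not NE.
(Up, M, T): Player 2 can switch to L (-1 → 5). Not NE.
(Up, R, S): Player 2 can switch to L (1 → 4). Not NE.
(Up, R, T): Player 1 can switch to Down (-6 → 1). Not NE.
(The remaining 6 profiles each have a profitable deviation by the same check.)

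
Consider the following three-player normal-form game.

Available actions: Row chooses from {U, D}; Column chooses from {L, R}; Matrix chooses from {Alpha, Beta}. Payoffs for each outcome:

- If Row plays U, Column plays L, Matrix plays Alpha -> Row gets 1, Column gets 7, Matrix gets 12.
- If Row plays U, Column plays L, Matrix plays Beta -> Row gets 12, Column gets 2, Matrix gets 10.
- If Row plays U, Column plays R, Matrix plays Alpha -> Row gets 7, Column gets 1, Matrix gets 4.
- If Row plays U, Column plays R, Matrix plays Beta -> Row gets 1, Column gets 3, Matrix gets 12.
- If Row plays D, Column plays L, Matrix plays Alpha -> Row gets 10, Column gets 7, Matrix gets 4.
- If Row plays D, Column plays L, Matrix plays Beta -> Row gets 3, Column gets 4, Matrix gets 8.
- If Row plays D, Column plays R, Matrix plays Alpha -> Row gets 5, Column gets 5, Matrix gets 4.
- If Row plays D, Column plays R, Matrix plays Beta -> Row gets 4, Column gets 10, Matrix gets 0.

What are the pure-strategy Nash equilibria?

There is no pure-strategy Nash equilibrium.

(U, L, Alpha): Row can switch to D (1 → 10). Not NE.
(U, L, Beta): Column can switch to R (2 → 3). Not NE.
(U, R, Alpha): Column can switch to L (1 → 7). Not NE.
(U, R, Beta): Row can switch to D (1 → 4). Not NE.
(D, L, Alpha): Matrix can switch to Beta (4 → 8). Not NE.
(D, L, Beta): Row can switch to U (3 → 12). Not NE.
(The remaining 2 profiles each have a profitable deviation by the same check.)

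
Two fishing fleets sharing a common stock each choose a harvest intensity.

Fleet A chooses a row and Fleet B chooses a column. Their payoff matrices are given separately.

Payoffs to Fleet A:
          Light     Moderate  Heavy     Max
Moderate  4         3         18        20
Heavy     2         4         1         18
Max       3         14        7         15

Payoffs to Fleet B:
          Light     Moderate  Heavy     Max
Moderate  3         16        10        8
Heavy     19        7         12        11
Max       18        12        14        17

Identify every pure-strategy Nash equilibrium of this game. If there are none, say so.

No pure-strategy Nash equilibrium.

(Moderate, Light): Fleet B can switch to Moderate (3 → 16). Not NE.
(Moderate, Moderate): Fleet A can switch to Heavy (3 → 4). Not NE.
(Moderate, Heavy): Fleet B can switch to Moderate (10 → 16). Not NE.
(Moderate, Max): Fleet B can switch to Moderate (8 → 16). Not NE.
(Heavy, Light): Fleet A can switch to Moderate (2 → 4). Not NE.
(Heavy, Moderate): Fleet A can switch to Max (4 → 14). Not NE.
(Heavy, Heavy): Fleet A can switch to Moderate (1 → 18). Not NE.
(Heavy, Max): Fleet A can switch to Moderate (18 → 20). Not NE.
(The remaining 4 profiles each have a profitable deviation by the same check.)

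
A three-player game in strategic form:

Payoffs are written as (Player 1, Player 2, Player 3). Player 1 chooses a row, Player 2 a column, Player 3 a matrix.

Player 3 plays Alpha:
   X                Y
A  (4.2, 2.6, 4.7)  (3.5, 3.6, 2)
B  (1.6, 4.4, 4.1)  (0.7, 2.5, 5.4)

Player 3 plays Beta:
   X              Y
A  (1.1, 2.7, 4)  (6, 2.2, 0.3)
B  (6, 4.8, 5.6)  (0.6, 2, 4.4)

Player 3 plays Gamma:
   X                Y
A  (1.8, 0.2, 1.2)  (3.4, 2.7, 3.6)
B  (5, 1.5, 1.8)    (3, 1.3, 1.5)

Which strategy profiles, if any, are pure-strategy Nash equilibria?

Mark each player's best response to every combination of opponents' strategies; a profile where every player is best-responding is a pure Nash equilibrium.
Player 1 against (X, Alpha): payoffs 4.2, 1.6 → best response A.
Player 1 against (X, Beta): payoffs 1.1, 6 → best response B.
Player 1 against (X, Gamma): payoffs 1.8, 5 → best response B.
Player 1 against (Y, Alpha): payoffs 3.5, 0.7 → best response A.
Player 1 against (Y, Beta): payoffs 6, 0.6 → best response A.
Player 1 against (Y, Gamma): payoffs 3.4, 3 → best response A.
Player 2 against (A, Alpha): payoffs 2.6, 3.6 → best response Y.
Player 2 against (A, Beta): payoffs 2.7, 2.2 → best response X.
Player 2 against (A, Gamma): payoffs 0.2, 2.7 → best response Y.
Player 2 against (B, Alpha): payoffs 4.4, 2.5 → best response X.
Player 2 against (B, Beta): payoffs 4.8, 2 → best response X.
Player 2 against (B, Gamma): payoffs 1.5, 1.3 → best response X.
Player 3 against (A, X): payoffs 4.7, 4, 1.2 → best response Alpha.
Player 3 against (A, Y): payoffs 2, 0.3, 3.6 → best response Gamma.
Player 3 against (B, X): payoffs 4.1, 5.6, 1.8 → best response Beta.
Player 3 against (B, Y): payoffs 5.4, 4.4, 1.5 → best response Alpha.
Mutual best responses: (A, Y, Gamma); (B, X, Beta).

(A, Y, Gamma), (B, X, Beta)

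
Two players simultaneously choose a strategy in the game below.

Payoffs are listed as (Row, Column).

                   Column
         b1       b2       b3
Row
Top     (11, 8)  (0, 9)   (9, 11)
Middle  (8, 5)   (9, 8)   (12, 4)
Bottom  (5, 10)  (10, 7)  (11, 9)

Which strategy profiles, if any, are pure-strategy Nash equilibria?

(Top, b1): Column can switch to b2 (8 → 9). Not NE.
(Top, b2): Row can switch to Middle (0 → 9). Not NE.
(Top, b3): Row can switch to Middle (9 → 12). Not NE.
(Middle, b1): Row can switch to Top (8 → 11). Not NE.
(Middle, b2): Row can switch to Bottom (9 → 10). Not NE.
(Middle, b3): Column can switch to b1 (4 → 5). Not NE.
(The remaining 3 profiles each have a profitable deviation by the same check.)

none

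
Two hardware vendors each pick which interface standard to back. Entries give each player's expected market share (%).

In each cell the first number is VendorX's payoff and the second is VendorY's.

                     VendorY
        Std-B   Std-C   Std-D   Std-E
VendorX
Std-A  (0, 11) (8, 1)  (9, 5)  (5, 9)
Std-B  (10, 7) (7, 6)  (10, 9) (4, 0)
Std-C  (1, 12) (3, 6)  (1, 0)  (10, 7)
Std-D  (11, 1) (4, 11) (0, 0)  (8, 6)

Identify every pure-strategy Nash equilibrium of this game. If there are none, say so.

The unique pure-strategy Nash equilibrium is (Std-B, Std-D).

VendorX against Std-B: payoffs 0, 10, 1, 11 → best response Std-D.
VendorX against Std-C: payoffs 8, 7, 3, 4 → best response Std-A.
VendorX against Std-D: payoffs 9, 10, 1, 0 → best response Std-B.
VendorX against Std-E: payoffs 5, 4, 10, 8 → best response Std-C.
VendorY against Std-A: payoffs 11, 1, 5, 9 → best response Std-B.
VendorY against Std-B: payoffs 7, 6, 9, 0 → best response Std-D.
VendorY against Std-C: payoffs 12, 6, 0, 7 → best response Std-B.
VendorY against Std-D: payoffs 1, 11, 0, 6 → best response Std-C.
Mutual best responses: (Std-B, Std-D).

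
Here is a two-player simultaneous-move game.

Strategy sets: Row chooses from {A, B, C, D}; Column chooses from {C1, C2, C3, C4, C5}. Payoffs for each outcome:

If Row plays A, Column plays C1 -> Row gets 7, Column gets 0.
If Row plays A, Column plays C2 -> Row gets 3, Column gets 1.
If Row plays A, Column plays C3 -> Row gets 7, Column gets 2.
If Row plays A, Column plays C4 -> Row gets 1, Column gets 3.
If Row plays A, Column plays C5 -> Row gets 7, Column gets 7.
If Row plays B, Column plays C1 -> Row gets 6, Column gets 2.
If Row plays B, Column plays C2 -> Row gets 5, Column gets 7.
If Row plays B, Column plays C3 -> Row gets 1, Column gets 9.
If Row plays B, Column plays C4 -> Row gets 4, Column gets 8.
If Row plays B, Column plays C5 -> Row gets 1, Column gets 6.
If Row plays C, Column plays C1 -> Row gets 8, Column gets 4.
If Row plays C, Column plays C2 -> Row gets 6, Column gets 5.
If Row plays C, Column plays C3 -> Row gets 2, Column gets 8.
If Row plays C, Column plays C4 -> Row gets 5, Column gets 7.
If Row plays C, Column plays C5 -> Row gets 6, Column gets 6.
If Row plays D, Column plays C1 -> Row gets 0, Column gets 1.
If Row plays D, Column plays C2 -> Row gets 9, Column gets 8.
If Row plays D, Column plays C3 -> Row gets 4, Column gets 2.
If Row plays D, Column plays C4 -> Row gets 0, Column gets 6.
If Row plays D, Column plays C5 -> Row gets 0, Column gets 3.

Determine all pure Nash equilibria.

Row against C1: payoffs 7, 6, 8, 0 → best response C.
Row against C2: payoffs 3, 5, 6, 9 → best response D.
Row against C3: payoffs 7, 1, 2, 4 → best response A.
Row against C4: payoffs 1, 4, 5, 0 → best response C.
Row against C5: payoffs 7, 1, 6, 0 → best response A.
Column against A: payoffs 0, 1, 2, 3, 7 → best response C5.
Column against B: payoffs 2, 7, 9, 8, 6 → best response C3.
Column against C: payoffs 4, 5, 8, 7, 6 → best response C3.
Column against D: payoffs 1, 8, 2, 6, 3 → best response C2.
Mutual best responses: (A, C5); (D, C2).

The pure Nash equilibria are (A, C5), (D, C2).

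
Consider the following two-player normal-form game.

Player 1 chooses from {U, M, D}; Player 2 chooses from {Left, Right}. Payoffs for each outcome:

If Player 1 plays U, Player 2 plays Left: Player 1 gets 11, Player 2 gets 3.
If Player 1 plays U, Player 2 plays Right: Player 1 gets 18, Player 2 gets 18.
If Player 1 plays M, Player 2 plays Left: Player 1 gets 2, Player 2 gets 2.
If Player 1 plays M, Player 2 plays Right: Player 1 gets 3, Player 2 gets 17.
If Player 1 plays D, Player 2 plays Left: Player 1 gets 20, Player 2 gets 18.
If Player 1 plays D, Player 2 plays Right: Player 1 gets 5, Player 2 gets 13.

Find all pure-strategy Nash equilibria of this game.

(U, Right) and (D, Left)

For each strategy profile, look for a profitable unilateral deviation.
(U, Left): Player 1 can switch to D (11 → 20). Not NE.
(U, Right): Player 1 gets 18, best alternative 5; Player 2 gets 18, best alternative 3. No profitable deviation — NE.
(M, Left): Player 1 can switch to U (2 → 11). Not NE.
(M, Right): Player 1 can switch to U (3 → 18). Not NE.
(D, Left): Player 1 gets 20, best alternative 11; Player 2 gets 18, best alternative 13. No profitable deviation — NE.
(D, Right): Player 1 can switch to U (5 → 18). Not NE.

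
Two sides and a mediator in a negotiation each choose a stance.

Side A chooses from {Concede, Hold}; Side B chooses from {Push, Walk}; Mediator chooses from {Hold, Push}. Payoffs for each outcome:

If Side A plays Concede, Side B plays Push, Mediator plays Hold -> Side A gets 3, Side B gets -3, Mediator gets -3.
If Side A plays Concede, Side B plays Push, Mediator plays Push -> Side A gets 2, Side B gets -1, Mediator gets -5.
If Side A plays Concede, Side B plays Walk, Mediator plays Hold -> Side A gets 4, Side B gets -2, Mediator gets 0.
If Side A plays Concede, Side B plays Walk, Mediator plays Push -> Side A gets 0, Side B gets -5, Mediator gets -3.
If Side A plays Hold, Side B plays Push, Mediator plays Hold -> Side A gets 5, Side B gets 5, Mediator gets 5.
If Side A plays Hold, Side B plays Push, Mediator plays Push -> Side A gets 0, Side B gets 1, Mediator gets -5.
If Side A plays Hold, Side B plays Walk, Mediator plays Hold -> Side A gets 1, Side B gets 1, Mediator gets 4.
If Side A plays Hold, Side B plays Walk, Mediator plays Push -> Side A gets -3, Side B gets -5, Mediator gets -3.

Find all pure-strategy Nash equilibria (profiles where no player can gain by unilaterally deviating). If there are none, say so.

Side A against (Push, Hold): payoffs 3, 5 → best response Hold.
Side A against (Push, Push): payoffs 2, 0 → best response Concede.
Side A against (Walk, Hold): payoffs 4, 1 → best response Concede.
Side A against (Walk, Push): payoffs 0, -3 → best response Concede.
Side B against (Concede, Hold): payoffs -3, -2 → best response Walk.
Side B against (Concede, Push): payoffs -1, -5 → best response Push.
Side B against (Hold, Hold): payoffs 5, 1 → best response Push.
Side B against (Hold, Push): payoffs 1, -5 → best response Push.
Mediator against (Concede, Push): payoffs -3, -5 → best response Hold.
Mediator against (Concede, Walk): payoffs 0, -3 → best response Hold.
Mediator against (Hold, Push): payoffs 5, -5 → best response Hold.
Mediator against (Hold, Walk): payoffs 4, -3 → best response Hold.
Mutual best responses: (Concede, Walk, Hold); (Hold, Push, Hold).

(Concede, Walk, Hold) and (Hold, Push, Hold)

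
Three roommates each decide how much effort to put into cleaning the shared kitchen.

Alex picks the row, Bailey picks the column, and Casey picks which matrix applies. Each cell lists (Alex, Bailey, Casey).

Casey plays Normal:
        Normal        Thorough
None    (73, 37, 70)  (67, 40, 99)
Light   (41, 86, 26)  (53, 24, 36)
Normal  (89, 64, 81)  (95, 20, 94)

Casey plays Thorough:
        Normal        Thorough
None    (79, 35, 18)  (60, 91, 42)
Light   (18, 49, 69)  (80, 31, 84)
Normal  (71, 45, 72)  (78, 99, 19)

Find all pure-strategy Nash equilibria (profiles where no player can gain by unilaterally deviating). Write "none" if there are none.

The unique pure-strategy Nash equilibrium is (Normal, Normal, Normal).

For each player, find the best response to each opponent profile; mutual best responses are the pure NE.
Alex against (Normal, Normal): payoffs 73, 41, 89 → best response Normal.
Alex against (Normal, Thorough): payoffs 79, 18, 71 → best response None.
Alex against (Thorough, Normal): payoffs 67, 53, 95 → best response Normal.
Alex against (Thorough, Thorough): payoffs 60, 80, 78 → best response Light.
Bailey against (None, Normal): payoffs 37, 40 → best response Thorough.
Bailey against (None, Thorough): payoffs 35, 91 → best response Thorough.
Bailey against (Light, Normal): payoffs 86, 24 → best response Normal.
Bailey against (Light, Thorough): payoffs 49, 31 → best response Normal.
Bailey against (Normal, Normal): payoffs 64, 20 → best response Normal.
Bailey against (Normal, Thorough): payoffs 45, 99 → best response Thorough.
Casey against (None, Normal): payoffs 70, 18 → best response Normal.
Casey against (None, Thorough): payoffs 99, 42 → best response Normal.
Casey against (Light, Normal): payoffs 26, 69 → best response Thorough.
Casey against (Light, Thorough): payoffs 36, 84 → best response Thorough.
Casey against (Normal, Normal): payoffs 81, 72 → best response Normal.
Casey against (Normal, Thorough): payoffs 94, 19 → best response Normal.
Mutual best responses: (Normal, Normal, Normal).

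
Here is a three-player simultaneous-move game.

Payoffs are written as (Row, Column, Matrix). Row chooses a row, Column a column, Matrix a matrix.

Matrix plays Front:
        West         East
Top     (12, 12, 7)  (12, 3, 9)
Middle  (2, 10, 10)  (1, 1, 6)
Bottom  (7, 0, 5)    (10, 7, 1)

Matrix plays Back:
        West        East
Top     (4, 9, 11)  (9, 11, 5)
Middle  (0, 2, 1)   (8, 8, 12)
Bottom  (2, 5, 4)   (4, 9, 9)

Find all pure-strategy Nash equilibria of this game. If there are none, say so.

none

Row against (West, Front): payoffs 12, 2, 7 → best response Top.
Row against (West, Back): payoffs 4, 0, 2 → best response Top.
Row against (East, Front): payoffs 12, 1, 10 → best response Top.
Row against (East, Back): payoffs 9, 8, 4 → best response Top.
Column against (Top, Front): payoffs 12, 3 → best response West.
Column against (Top, Back): payoffs 9, 11 → best response East.
Column against (Middle, Front): payoffs 10, 1 → best response West.
Column against (Middle, Back): payoffs 2, 8 → best response East.
Column against (Bottom, Front): payoffs 0, 7 → best response East.
Column against (Bottom, Back): payoffs 5, 9 → best response East.
Matrix against (Top, West): payoffs 7, 11 → best response Back.
Matrix against (Top, East): payoffs 9, 5 → best response Front.
Matrix against (Middle, West): payoffs 10, 1 → best response Front.
Matrix against (Middle, East): payoffs 6, 12 → best response Back.
Matrix against (Bottom, West): payoffs 5, 4 → best response Front.
Matrix against (Bottom, East): payoffs 1, 9 → best response Back.
No profile is a mutual best response for all players.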